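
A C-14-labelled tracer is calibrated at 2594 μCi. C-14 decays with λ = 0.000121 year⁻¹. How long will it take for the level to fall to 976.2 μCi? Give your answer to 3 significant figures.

8080 years

t½ = ln 2 / λ = 0.69315 / 0.000121 ≈ 5728.5 years.
Fraction remaining = 976.2/2594 ≈ 0.37633.
n = log₂(2594/976.2) = ln(2.6572)/ln 2 ≈ 1.4099 half-lives.
t = n × t½ = 1.4099 × 5728.5 ≈ 8076.8 years.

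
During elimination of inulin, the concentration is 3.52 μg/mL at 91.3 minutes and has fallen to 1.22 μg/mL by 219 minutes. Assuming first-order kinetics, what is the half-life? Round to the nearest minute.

84 minutes

Over Δt = 219 − 91.3 = 127.7 minutes, the level fell by a factor of 3.52/1.22 ≈ 2.8852.
n = log₂(2.8852) ≈ 1.5287 half-lives, so t½ = 127.7/1.5287 ≈ 83.535 minutes.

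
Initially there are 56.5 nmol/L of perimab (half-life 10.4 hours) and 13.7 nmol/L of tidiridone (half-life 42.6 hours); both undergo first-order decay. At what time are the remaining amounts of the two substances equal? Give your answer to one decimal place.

28.1 hours

Set 56.5·(1/2)^(t/10.4) = 13.7·(1/2)^(t/42.6).
Taking log₂: log₂(56.5/13.7) = t·(1/10.4 − 1/42.6).
log₂(4.1241) = 2.0441; 1/10.4 − 1/42.6 = 0.07268.
t = 2.0441 / 0.07268 ≈ 28.124 hours.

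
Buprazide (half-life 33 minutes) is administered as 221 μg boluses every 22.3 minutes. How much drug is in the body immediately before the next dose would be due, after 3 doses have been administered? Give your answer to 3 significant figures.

The 3 doses were given 66.9, 44.6, 22.3 minutes ago.
Total = 221·(1/2)^(66.9/33) + 221·(1/2)^(44.6/33) + 221·(1/2)^(22.3/33)
      = 54.215 + 86.606 + 138.35 ≈ 279.17 μg.

279 μg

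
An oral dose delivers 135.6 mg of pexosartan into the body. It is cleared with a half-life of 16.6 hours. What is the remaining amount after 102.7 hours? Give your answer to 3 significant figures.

1.86 mg

Number of half-lives: n = 102.7/16.6 ≈ 6.1867.
Remaining = 135.6 × (1/2)^6.1867 = 135.6 × 0.013728 ≈ 1.8615 mg.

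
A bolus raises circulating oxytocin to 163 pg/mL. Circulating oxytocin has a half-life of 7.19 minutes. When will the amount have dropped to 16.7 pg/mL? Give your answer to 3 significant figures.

Fraction remaining = 16.7/163 ≈ 0.10245.
n = log₂(163/16.7) = ln(9.7605)/ln 2 ≈ 3.287 half-lives.
t = n × t½ = 3.287 × 7.19 ≈ 23.633 minutes.

23.6 minutes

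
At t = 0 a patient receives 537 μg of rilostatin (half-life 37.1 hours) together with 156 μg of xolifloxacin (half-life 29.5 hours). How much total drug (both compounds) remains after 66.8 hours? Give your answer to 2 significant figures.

rilostatin: 537 × (1/2)^(66.8/37.1) = 537 × (1/2)^1.8005 ≈ 154.16 μg.
xolifloxacin: 156 × (1/2)^(66.8/29.5) = 156 × (1/2)^2.2644 ≈ 32.469 μg.
Total = 154.16 + 32.469 ≈ 186.62 μg.

190 μg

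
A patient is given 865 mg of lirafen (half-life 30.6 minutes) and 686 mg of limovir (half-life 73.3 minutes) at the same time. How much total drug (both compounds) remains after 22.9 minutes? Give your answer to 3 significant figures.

1070 mg

lirafen: 865 × (1/2)^(22.9/30.6) = 865 × (1/2)^0.74837 ≈ 514.91 mg.
limovir: 686 × (1/2)^(22.9/73.3) = 686 × (1/2)^0.31241 ≈ 552.43 mg.
Total = 514.91 + 552.43 ≈ 1067.3 mg.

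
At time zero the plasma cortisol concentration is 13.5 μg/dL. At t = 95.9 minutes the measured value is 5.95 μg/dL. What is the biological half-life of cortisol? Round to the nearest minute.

81 minutes

A/A₀ = 5.95/13.5 ≈ 0.44074.
n = log₂(2.2689) ≈ 1.182 half-lives elapsed in 95.9 minutes.
t½ = 95.9/1.182 ≈ 81.134 minutes.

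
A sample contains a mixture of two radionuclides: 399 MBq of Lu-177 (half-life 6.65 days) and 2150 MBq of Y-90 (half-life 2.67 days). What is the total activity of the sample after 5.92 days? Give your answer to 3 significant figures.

Lu-177: 399 × (1/2)^(5.92/6.65) = 399 × (1/2)^0.89023 ≈ 215.27 MBq.
Y-90: 2150 × (1/2)^(5.92/2.67) = 2150 × (1/2)^2.2172 ≈ 462.37 MBq.
Total = 215.27 + 462.37 ≈ 677.64 MBq.

678 MBq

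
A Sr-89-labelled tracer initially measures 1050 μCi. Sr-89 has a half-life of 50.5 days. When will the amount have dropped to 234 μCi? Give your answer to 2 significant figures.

Fraction remaining = 234/1050 ≈ 0.22286.
n = log₂(1050/234) = ln(4.4872)/ln 2 ≈ 2.1658 half-lives.
t = n × t½ = 2.1658 × 50.5 ≈ 109.37 days.

110 days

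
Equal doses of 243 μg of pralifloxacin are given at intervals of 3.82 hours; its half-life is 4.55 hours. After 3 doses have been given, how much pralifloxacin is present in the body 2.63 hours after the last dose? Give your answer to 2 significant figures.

The 3 doses were given 10.27, 6.45, 2.63 hours ago.
Total = 243·(1/2)^(10.27/4.55) + 243·(1/2)^(6.45/4.55) + 243·(1/2)^(2.63/4.55)
      = 50.832 + 90.964 + 162.78 ≈ 304.58 μg.

300 μg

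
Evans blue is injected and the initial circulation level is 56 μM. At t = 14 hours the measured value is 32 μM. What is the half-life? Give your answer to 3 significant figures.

A/A₀ = 32/56 ≈ 0.57143.
n = log₂(1.75) ≈ 0.80735 half-lives elapsed in 14 hours.
t½ = 14/0.80735 ≈ 17.341 hours.

17.3 hours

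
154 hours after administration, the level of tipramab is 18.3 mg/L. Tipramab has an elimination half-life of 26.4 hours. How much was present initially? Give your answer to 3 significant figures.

1040 mg/L

Number of half-lives elapsed: n = 154/26.4 ≈ 5.8333.
A₀ = A × 2^n = 18.3 × 2^5.8333 = 18.3 × 57.018 ≈ 1043.4 mg/L.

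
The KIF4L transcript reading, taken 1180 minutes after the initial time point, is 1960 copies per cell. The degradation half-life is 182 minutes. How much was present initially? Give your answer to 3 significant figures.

Number of half-lives elapsed: n = 1180/182 ≈ 6.4835.
A₀ = A × 2^n = 1960 × 2^6.4835 = 1960 × 89.481 ≈ 175380 copies per cell.

175000 copies per cell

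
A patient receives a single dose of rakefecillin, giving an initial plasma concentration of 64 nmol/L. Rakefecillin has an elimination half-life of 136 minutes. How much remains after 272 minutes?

Elapsed time is 2 half-lives (272/136).
Each half-life halves the amount: 64 × (1/2)^2 = 64/4 = 16 nmol/L.

16 nmol/L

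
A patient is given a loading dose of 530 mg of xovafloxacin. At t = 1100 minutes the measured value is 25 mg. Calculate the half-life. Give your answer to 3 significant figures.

250 minutes

A/A₀ = 25/530 ≈ 0.04717.
n = log₂(21.2) ≈ 4.406 half-lives elapsed in 1100 minutes.
t½ = 1100/4.406 ≈ 249.66 minutes.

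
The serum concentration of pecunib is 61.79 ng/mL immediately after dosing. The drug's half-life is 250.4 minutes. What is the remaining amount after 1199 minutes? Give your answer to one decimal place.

Number of half-lives: n = 1199/250.4 ≈ 4.7883.
Remaining = 61.79 × (1/2)^4.7883 = 61.79 × 0.036188 ≈ 2.2361 ng/mL.

2.2 ng/mL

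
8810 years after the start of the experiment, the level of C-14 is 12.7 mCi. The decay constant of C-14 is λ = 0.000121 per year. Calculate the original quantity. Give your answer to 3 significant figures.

36.9 mCi

t½ = ln 2 / λ = 0.69315 / 0.000121 ≈ 5728.5 years.
Number of half-lives elapsed: n = 8810/5728.5 ≈ 1.5379.
A₀ = A × 2^n = 12.7 × 2^1.5379 = 12.7 × 2.9038 ≈ 36.878 mCi.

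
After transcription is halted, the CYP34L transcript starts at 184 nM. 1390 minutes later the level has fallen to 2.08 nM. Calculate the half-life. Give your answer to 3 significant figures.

215 minutes

A/A₀ = 2.08/184 ≈ 0.011304.
n = log₂(88.462) ≈ 6.467 half-lives elapsed in 1390 minutes.
t½ = 1390/6.467 ≈ 214.94 minutes.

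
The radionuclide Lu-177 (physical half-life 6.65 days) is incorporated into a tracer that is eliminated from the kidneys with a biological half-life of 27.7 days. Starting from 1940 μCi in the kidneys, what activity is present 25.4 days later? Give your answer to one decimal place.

72.8 μCi

1/t_eff = 1/t_phys + 1/t_biol = 1/6.65 + 1/27.7 = 0.18648 per day.
t_eff = 6.65 × 27.7 / (6.65 + 27.7) ≈ 5.3626 days.
Remaining = 1940 × (1/2)^(25.4/5.3626) = 1940 × (1/2)^4.7365 ≈ 72.773 μCi.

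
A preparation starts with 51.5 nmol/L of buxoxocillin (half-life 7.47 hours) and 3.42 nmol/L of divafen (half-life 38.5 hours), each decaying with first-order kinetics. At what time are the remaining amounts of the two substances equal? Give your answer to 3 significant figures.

36.3 hours

Set 51.5·(1/2)^(t/7.47) = 3.42·(1/2)^(t/38.5).
Taking log₂: log₂(51.5/3.42) = t·(1/7.47 − 1/38.5).
log₂(15.058) = 3.9125; 1/7.47 − 1/38.5 = 0.10789.
t = 3.9125 / 0.10789 ≈ 36.262 hours.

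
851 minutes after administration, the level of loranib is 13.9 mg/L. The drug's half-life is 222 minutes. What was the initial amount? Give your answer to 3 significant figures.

198 mg/L

Number of half-lives elapsed: n = 851/222 ≈ 3.8333.
A₀ = A × 2^n = 13.9 × 2^3.8333 = 13.9 × 14.254 ≈ 198.14 mg/L.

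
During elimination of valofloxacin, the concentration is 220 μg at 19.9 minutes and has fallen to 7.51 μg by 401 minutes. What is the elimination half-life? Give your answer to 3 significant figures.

Over Δt = 401 − 19.9 = 381.1 minutes, the level fell by a factor of 220/7.51 ≈ 29.294.
n = log₂(29.294) ≈ 4.8725 half-lives, so t½ = 381.1/4.8725 ≈ 78.214 minutes.

78.2 minutes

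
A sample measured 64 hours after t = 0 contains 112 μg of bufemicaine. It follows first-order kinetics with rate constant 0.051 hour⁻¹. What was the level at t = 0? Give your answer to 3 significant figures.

2930 μg

t½ = ln 2 / λ = 0.69315 / 0.051 ≈ 13.591 hours.
Number of half-lives elapsed: n = 64/13.591 ≈ 4.709.
A₀ = A × 2^n = 112 × 2^4.709 = 112 × 26.154 ≈ 2929.2 μg.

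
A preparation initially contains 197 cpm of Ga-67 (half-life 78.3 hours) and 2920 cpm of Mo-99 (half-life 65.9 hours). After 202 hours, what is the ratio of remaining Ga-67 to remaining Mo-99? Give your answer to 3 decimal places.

0.094

Ga-67: 197 × (1/2)^(202/78.3) = 197 × (1/2)^2.5798 ≈ 32.951 cpm.
Mo-99: 2920 × (1/2)^(202/65.9) = 2920 × (1/2)^3.0653 ≈ 348.86 cpm.
Ratio ≈ 32.951 / 348.86 ≈ 0.094452.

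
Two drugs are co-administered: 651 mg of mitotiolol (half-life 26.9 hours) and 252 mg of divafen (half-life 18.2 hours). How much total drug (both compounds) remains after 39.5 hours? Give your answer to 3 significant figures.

291 mg

mitotiolol: 651 × (1/2)^(39.5/26.9) = 651 × (1/2)^1.4684 ≈ 235.26 mg.
divafen: 252 × (1/2)^(39.5/18.2) = 252 × (1/2)^2.1703 ≈ 55.984 mg.
Total = 235.26 + 55.984 ≈ 291.24 mg.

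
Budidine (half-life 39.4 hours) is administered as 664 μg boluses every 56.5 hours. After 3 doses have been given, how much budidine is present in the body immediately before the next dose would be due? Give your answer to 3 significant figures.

The 3 doses were given 169.5, 113, 56.5 hours ago.
Total = 664·(1/2)^(169.5/39.4) + 664·(1/2)^(113/39.4) + 664·(1/2)^(56.5/39.4)
      = 33.661 + 90.951 + 245.75 ≈ 370.36 μg.

370 μg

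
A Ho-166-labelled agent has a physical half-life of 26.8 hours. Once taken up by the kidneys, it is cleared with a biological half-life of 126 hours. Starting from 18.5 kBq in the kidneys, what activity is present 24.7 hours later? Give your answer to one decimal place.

1/t_eff = 1/t_phys + 1/t_biol = 1/26.8 + 1/126 = 0.04525 per hour.
t_eff = 26.8 × 126 / (26.8 + 126) ≈ 22.099 hours.
Remaining = 18.5 × (1/2)^(24.7/22.099) = 18.5 × (1/2)^1.1177 ≈ 8.5255 kBq.

8.5 kBq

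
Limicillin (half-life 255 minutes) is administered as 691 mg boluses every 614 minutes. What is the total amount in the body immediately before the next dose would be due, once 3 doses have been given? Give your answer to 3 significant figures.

159 mg

The 3 doses were given 1842, 1228, 614 minutes ago.
Total = 691·(1/2)^(1842/255) + 691·(1/2)^(1228/255) + 691·(1/2)^(614/255)
      = 4.6236 + 24.536 + 130.21 ≈ 159.37 mg.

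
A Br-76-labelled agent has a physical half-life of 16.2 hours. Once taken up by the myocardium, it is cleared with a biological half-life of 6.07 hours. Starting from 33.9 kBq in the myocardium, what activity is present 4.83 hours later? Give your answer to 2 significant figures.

16 kBq

1/t_eff = 1/t_phys + 1/t_biol = 1/16.2 + 1/6.07 = 0.22647 per hour.
t_eff = 16.2 × 6.07 / (16.2 + 6.07) ≈ 4.4155 hours.
Remaining = 33.9 × (1/2)^(4.83/4.4155) = 33.9 × (1/2)^1.0939 ≈ 15.882 kBq.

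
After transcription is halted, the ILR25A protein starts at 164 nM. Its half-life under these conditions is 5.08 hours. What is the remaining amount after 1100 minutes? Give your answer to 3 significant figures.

13.4 nM

Convert the elapsed time: 1100 minutes = 18.3333 hours.
Number of half-lives: n = 18.3333/5.08 ≈ 3.6089.
Remaining = 164 × (1/2)^3.6089 = 164 × 0.081961 ≈ 13.442 nM.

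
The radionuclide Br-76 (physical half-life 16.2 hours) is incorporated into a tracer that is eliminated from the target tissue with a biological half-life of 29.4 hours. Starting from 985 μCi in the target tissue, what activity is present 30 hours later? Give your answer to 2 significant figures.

1/t_eff = 1/t_phys + 1/t_biol = 1/16.2 + 1/29.4 = 0.095742 per hour.
t_eff = 16.2 × 29.4 / (16.2 + 29.4) ≈ 10.445 hours.
Remaining = 985 × (1/2)^(30/10.445) = 985 × (1/2)^2.8723 ≈ 134.52 μCi.

130 μCi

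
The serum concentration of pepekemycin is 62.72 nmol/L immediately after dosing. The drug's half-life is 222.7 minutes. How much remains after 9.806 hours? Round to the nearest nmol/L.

Convert the elapsed time: 9.806 hours = 588.36 minutes.
Number of half-lives: n = 588.36/222.7 ≈ 2.6419.
Remaining = 62.72 × (1/2)^2.6419 = 62.72 × 0.16021 ≈ 10.049 nmol/L.

10 nmol/L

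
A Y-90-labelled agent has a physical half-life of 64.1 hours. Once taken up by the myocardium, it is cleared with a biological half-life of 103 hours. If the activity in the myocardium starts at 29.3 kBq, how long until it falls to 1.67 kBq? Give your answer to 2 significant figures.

160 hours

1/t_eff = 1/t_phys + 1/t_biol = 1/64.1 + 1/103 = 0.025309 per hour.
t_eff = 64.1 × 103 / (64.1 + 103) ≈ 39.511 hours.
n = log₂(29.3/1.67) ≈ 4.133; t = 4.133 × 39.511 ≈ 163.3 hours.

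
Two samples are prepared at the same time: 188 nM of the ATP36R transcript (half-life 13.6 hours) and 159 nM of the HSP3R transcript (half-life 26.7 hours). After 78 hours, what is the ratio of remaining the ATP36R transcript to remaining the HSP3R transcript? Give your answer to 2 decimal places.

0.17

ATP36R transcript: 188 × (1/2)^(78/13.6) = 188 × (1/2)^5.7353 ≈ 3.5291 nM.
HSP3R transcript: 159 × (1/2)^(78/26.7) = 159 × (1/2)^2.9213 ≈ 20.989 nM.
Ratio ≈ 3.5291 / 20.989 ≈ 0.16814.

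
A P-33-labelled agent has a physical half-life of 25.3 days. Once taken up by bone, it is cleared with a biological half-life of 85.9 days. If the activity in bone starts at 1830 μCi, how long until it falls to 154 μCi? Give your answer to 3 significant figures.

1/t_eff = 1/t_phys + 1/t_biol = 1/25.3 + 1/85.9 = 0.051167 per day.
t_eff = 25.3 × 85.9 / (25.3 + 85.9) ≈ 19.544 days.
n = log₂(1830/154) ≈ 3.5708; t = 3.5708 × 19.544 ≈ 69.788 days.

69.8 days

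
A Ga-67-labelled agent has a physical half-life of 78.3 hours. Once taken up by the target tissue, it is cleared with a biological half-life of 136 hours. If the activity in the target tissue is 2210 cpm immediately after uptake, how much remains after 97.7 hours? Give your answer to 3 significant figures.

1/t_eff = 1/t_phys + 1/t_biol = 1/78.3 + 1/136 = 0.020124 per hour.
t_eff = 78.3 × 136 / (78.3 + 136) ≈ 49.691 hours.
Remaining = 2210 × (1/2)^(97.7/49.691) = 2210 × (1/2)^1.9661 ≈ 565.62 cpm.

566 cpm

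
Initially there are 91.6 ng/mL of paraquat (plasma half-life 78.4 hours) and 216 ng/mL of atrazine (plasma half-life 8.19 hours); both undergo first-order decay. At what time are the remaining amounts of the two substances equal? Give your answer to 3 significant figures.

Set 91.6·(1/2)^(t/78.4) = 216·(1/2)^(t/8.19).
Taking log₂: log₂(91.6/216) = t·(1/78.4 − 1/8.19).
log₂(0.42407) = -1.2376; 1/78.4 − 1/8.19 = -0.10935.
t = -1.2376 / -0.10935 ≈ 11.318 hours.

11.3 hours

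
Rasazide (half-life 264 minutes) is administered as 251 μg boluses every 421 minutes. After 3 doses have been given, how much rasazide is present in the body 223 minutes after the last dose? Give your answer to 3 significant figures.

The 3 doses were given 1065, 644, 223 minutes ago.
Total = 251·(1/2)^(1065/264) + 251·(1/2)^(644/264) + 251·(1/2)^(223/264)
      = 15.321 + 46.275 + 139.76 ≈ 201.36 μg.

201 μg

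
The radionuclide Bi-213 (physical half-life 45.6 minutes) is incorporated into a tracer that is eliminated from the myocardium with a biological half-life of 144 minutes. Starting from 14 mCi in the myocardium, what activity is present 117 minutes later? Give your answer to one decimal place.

1/t_eff = 1/t_phys + 1/t_biol = 1/45.6 + 1/144 = 0.028874 per minute.
t_eff = 45.6 × 144 / (45.6 + 144) ≈ 34.633 minutes.
Remaining = 14 × (1/2)^(117/34.633) = 14 × (1/2)^3.3783 ≈ 1.3464 mCi.

1.3 mCi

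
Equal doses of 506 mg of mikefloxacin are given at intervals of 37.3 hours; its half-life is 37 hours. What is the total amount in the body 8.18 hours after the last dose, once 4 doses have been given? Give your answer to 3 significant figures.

811 mg

The 4 doses were given 120.08, 82.78, 45.48, 8.18 hours ago.
Total = 506·(1/2)^(120.08/37) + 506·(1/2)^(82.78/37) + 506·(1/2)^(45.48/37) + 506·(1/2)^(8.18/37)
      = 53.356 + 107.31 + 215.84 + 434.11 ≈ 810.62 mg.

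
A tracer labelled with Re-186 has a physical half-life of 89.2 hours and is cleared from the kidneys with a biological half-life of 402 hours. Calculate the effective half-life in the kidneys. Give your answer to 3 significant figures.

1/t_eff = 1/t_phys + 1/t_biol = 1/89.2 + 1/402 = 0.013698 per hour.
t_eff = 89.2 × 402 / (89.2 + 402) ≈ 73.002 hours.

73.0 hours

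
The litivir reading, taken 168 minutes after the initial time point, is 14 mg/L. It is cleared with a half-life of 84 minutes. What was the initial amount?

Number of half-lives elapsed: n = 168/84 ≈ 2.
A₀ = A × 2^n = 14 × 2^2 = 14 × 4 ≈ 56 mg/L.

56 mg/L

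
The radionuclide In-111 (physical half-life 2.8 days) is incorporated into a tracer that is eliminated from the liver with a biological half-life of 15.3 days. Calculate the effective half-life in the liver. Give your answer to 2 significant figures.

1/t_eff = 1/t_phys + 1/t_biol = 1/2.8 + 1/15.3 = 0.4225 per day.
t_eff = 2.8 × 15.3 / (2.8 + 15.3) ≈ 2.3669 days.

2.4 days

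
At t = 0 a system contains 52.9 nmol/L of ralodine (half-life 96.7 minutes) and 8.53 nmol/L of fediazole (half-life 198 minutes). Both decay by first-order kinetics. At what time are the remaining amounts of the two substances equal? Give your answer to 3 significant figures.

Set 52.9·(1/2)^(t/96.7) = 8.53·(1/2)^(t/198).
Taking log₂: log₂(52.9/8.53) = t·(1/96.7 − 1/198).
log₂(6.2016) = 2.6327; 1/96.7 − 1/198 = 0.0052908.
t = 2.6327 / 0.0052908 ≈ 497.59 minutes.

498 minutes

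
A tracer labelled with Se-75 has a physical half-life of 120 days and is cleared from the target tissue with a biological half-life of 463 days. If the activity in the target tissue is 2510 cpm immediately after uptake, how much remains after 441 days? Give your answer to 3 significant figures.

1/t_eff = 1/t_phys + 1/t_biol = 1/120 + 1/463 = 0.010493 per day.
t_eff = 120 × 463 / (120 + 463) ≈ 95.3 days.
Remaining = 2510 × (1/2)^(441/95.3) = 2510 × (1/2)^4.6275 ≈ 101.55 cpm.

102 cpm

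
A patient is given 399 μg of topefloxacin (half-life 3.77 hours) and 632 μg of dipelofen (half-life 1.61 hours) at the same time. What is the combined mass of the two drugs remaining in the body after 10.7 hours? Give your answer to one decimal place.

topefloxacin: 399 × (1/2)^(10.7/3.77) = 399 × (1/2)^2.8382 ≈ 55.794 μg.
dipelofen: 632 × (1/2)^(10.7/1.61) = 632 × (1/2)^6.646 ≈ 6.3108 μg.
Total = 55.794 + 6.3108 ≈ 62.105 μg.

62.1 μg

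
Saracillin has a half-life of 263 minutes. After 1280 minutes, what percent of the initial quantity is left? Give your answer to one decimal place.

n = 1280/263 ≈ 4.8669 half-lives.
Fraction remaining = (1/2)^4.8669 ≈ 0.03427, i.e. 3.427%.

3.4%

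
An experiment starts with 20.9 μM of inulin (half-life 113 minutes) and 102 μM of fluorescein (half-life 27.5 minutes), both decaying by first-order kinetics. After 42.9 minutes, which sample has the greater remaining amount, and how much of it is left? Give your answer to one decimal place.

inulin: 20.9 × (1/2)^0.37965 ≈ 16.064 μM.
fluorescein: 102 × (1/2)^1.56 ≈ 34.593 μM.
Fluorescein has more remaining, at ≈ 34.593 μM.

fluorescein, 34.6 μM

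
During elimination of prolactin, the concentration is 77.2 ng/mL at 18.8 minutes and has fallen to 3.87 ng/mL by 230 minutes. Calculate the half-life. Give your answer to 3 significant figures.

Over Δt = 230 − 18.8 = 211.2 minutes, the level fell by a factor of 77.2/3.87 ≈ 19.948.
n = log₂(19.948) ≈ 4.3182 half-lives, so t½ = 211.2/4.3182 ≈ 48.909 minutes.

48.9 minutes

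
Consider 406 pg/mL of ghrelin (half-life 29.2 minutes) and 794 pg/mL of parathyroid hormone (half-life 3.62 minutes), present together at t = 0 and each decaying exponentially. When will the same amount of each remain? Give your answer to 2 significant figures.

Set 406·(1/2)^(t/29.2) = 794·(1/2)^(t/3.62).
Taking log₂: log₂(406/794) = t·(1/29.2 − 1/3.62).
log₂(0.51134) = -0.96766; 1/29.2 − 1/3.62 = -0.242.
t = -0.96766 / -0.242 ≈ 3.9986 minutes.

4.0 minutes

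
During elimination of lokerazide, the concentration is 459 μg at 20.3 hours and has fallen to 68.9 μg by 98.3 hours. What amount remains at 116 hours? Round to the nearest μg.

Over Δt = 98.3 − 20.3 = 78 hours, the level fell by a factor of 459/68.9 ≈ 6.6618.
n = log₂(6.6618) ≈ 2.7359 half-lives, so t½ = 78/2.7359 ≈ 28.51 hours.
From t = 98.3 to t = 116: 68.9 × (1/2)^((116−98.3)/28.51) ≈ 44.805 μg.

45 μg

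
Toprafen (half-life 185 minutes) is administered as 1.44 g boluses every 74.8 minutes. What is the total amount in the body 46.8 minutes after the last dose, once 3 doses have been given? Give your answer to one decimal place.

2.8 g

The 3 doses were given 196.4, 121.6, 46.8 minutes ago.
Total = 1.44·(1/2)^(196.4/185) + 1.44·(1/2)^(121.6/185) + 1.44·(1/2)^(46.8/185)
      = 0.68989 + 0.91305 + 1.2084 ≈ 2.8113 g.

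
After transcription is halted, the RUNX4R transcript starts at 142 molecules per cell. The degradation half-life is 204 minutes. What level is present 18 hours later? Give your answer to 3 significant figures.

Convert the elapsed time: 18 hours = 1080 minutes.
Number of half-lives: n = 1080/204 ≈ 5.2941.
Remaining = 142 × (1/2)^5.2941 = 142 × 0.025487 ≈ 3.6191 molecules per cell.

3.62 molecules per cell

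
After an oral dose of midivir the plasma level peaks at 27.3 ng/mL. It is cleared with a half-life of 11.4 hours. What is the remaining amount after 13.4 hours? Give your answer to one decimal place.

12.1 ng/mL

Number of half-lives: n = 13.4/11.4 ≈ 1.1754.
Remaining = 27.3 × (1/2)^1.1754 = 27.3 × 0.44275 ≈ 12.087 ng/mL.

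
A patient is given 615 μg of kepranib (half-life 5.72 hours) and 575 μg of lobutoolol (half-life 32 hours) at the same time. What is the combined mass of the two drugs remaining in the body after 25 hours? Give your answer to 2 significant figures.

kepranib: 615 × (1/2)^(25/5.72) = 615 × (1/2)^4.3706 ≈ 29.729 μg.
lobutoolol: 575 × (1/2)^(25/32) = 575 × (1/2)^0.78125 ≈ 334.57 μg.
Total = 29.729 + 334.57 ≈ 364.3 μg.

360 μg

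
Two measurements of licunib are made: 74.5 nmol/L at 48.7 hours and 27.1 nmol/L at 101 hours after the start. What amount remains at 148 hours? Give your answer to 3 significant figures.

10.9 nmol/L

Over Δt = 101 − 48.7 = 52.3 hours, the level fell by a factor of 74.5/27.1 ≈ 2.7491.
n = log₂(2.7491) ≈ 1.4589 half-lives, so t½ = 52.3/1.4589 ≈ 35.848 hours.
From t = 101 to t = 148: 27.1 × (1/2)^((148−101)/35.848) ≈ 10.922 nmol/L.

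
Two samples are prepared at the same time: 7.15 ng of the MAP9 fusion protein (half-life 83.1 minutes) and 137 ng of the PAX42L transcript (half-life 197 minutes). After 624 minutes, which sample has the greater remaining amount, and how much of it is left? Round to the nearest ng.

MAP9 fusion protein: 7.15 × (1/2)^7.509 ≈ 0.039252 ng.
PAX42L transcript: 137 × (1/2)^3.1675 ≈ 15.248 ng.
PAX42L transcript has more remaining, at ≈ 15.248 ng.

PAX42L transcript, 15 ng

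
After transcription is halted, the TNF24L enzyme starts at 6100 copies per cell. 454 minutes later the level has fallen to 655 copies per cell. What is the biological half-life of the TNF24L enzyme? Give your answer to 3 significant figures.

141 minutes

A/A₀ = 655/6100 ≈ 0.10738.
n = log₂(9.313) ≈ 3.2192 half-lives elapsed in 454 minutes.
t½ = 454/3.2192 ≈ 141.03 minutes.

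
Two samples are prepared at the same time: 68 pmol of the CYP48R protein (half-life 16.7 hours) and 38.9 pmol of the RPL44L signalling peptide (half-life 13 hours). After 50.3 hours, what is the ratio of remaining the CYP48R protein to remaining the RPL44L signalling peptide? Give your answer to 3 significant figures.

CYP48R protein: 68 × (1/2)^(50.3/16.7) = 68 × (1/2)^3.012 ≈ 8.4297 pmol.
RPL44L signalling peptide: 38.9 × (1/2)^(50.3/13) = 38.9 × (1/2)^3.8692 ≈ 2.6619 pmol.
Ratio ≈ 8.4297 / 2.6619 ≈ 3.1668.

3.17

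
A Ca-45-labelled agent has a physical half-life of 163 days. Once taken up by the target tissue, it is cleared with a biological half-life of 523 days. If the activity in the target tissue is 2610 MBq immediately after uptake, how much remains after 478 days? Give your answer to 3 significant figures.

1/t_eff = 1/t_phys + 1/t_biol = 1/163 + 1/523 = 0.008047 per day.
t_eff = 163 × 523 / (163 + 523) ≈ 124.27 days.
Remaining = 2610 × (1/2)^(478/124.27) = 2610 × (1/2)^3.8465 ≈ 181.44 MBq.

181 MBq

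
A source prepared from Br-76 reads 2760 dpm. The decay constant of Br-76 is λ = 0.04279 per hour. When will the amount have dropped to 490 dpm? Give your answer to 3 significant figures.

40.4 hours

t½ = ln 2 / λ = 0.69315 / 0.04279 ≈ 16.199 hours.
Fraction remaining = 490/2760 ≈ 0.17754.
n = log₂(2760/490) = ln(5.6327)/ln 2 ≈ 2.4938 half-lives.
t = n × t½ = 2.4938 × 16.199 ≈ 40.397 hours.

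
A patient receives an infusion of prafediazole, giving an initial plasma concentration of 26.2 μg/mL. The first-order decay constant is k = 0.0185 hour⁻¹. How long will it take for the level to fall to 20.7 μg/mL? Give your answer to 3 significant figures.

12.7 hours

t½ = ln 2 / k = 0.69315 / 0.0185 ≈ 37.467 hours.
Fraction remaining = 20.7/26.2 ≈ 0.79008.
n = log₂(26.2/20.7) = ln(1.2657)/ln 2 ≈ 0.33994 half-lives.
t = n × t½ = 0.33994 × 37.467 ≈ 12.737 hours.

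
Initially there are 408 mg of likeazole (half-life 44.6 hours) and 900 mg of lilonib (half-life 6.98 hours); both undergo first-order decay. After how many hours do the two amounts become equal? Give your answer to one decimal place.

9.4 hours

Set 408·(1/2)^(t/44.6) = 900·(1/2)^(t/6.98).
Taking log₂: log₂(408/900) = t·(1/44.6 − 1/6.98).
log₂(0.45333) = -1.1414; 1/44.6 − 1/6.98 = -0.12084.
t = -1.1414 / -0.12084 ≈ 9.4448 hours.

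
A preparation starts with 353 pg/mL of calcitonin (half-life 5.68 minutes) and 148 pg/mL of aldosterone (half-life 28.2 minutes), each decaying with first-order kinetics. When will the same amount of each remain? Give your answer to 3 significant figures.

8.92 minutes

Set 353·(1/2)^(t/5.68) = 148·(1/2)^(t/28.2).
Taking log₂: log₂(353/148) = t·(1/5.68 − 1/28.2).
log₂(2.3851) = 1.2541; 1/5.68 − 1/28.2 = 0.1406.
t = 1.2541 / 0.1406 ≈ 8.9197 minutes.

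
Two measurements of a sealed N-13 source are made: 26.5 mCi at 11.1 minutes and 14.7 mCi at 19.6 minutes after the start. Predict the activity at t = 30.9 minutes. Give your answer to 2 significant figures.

6.7 mCi

Over Δt = 19.6 − 11.1 = 8.5 minutes, the level fell by a factor of 26.5/14.7 ≈ 1.8027.
n = log₂(1.8027) ≈ 0.85018 half-lives, so t½ = 8.5/0.85018 ≈ 9.9979 minutes.
From t = 19.6 to t = 30.9: 14.7 × (1/2)^((30.9−19.6)/9.9979) ≈ 6.7156 mCi.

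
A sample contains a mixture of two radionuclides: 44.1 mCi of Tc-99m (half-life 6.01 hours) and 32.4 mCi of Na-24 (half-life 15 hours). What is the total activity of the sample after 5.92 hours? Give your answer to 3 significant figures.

46.9 mCi

Tc-99m: 44.1 × (1/2)^(5.92/6.01) = 44.1 × (1/2)^0.98502 ≈ 22.28 mCi.
Na-24: 32.4 × (1/2)^(5.92/15) = 32.4 × (1/2)^0.39467 ≈ 24.646 mCi.
Total = 22.28 + 24.646 ≈ 46.926 mCi.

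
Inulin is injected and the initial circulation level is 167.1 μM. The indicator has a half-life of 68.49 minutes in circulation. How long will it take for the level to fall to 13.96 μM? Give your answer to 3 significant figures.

Fraction remaining = 13.96/167.1 ≈ 0.083543.
n = log₂(167.1/13.96) = ln(11.97)/ln 2 ≈ 3.5813 half-lives.
t = n × t½ = 3.5813 × 68.49 ≈ 245.29 minutes.

245 minutes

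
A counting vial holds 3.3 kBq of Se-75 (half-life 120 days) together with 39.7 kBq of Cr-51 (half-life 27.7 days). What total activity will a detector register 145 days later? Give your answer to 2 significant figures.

Se-75: 3.3 × (1/2)^(145/120) = 3.3 × (1/2)^1.2083 ≈ 1.4281 kBq.
Cr-51: 39.7 × (1/2)^(145/27.7) = 39.7 × (1/2)^5.2347 ≈ 1.0544 kBq.
Total = 1.4281 + 1.0544 ≈ 2.4825 kBq.

2.5 kBq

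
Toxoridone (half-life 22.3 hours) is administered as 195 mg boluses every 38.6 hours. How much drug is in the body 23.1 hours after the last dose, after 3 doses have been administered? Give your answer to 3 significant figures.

The 3 doses were given 100.3, 61.7, 23.1 hours ago.
Total = 195·(1/2)^(100.3/22.3) + 195·(1/2)^(61.7/22.3) + 195·(1/2)^(23.1/22.3)
      = 8.6313 + 28.651 + 95.105 ≈ 132.39 mg.

132 mg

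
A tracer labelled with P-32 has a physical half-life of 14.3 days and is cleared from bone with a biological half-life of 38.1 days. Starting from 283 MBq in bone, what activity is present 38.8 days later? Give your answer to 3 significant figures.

21.3 MBq

1/t_eff = 1/t_phys + 1/t_biol = 1/14.3 + 1/38.1 = 0.096177 per day.
t_eff = 14.3 × 38.1 / (14.3 + 38.1) ≈ 10.398 days.
Remaining = 283 × (1/2)^(38.8/10.398) = 283 × (1/2)^3.7317 ≈ 21.303 MBq.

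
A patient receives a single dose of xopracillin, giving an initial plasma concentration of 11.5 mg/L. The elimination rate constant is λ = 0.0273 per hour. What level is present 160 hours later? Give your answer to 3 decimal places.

0.146 mg/L

t½ = ln 2 / λ = 0.69315 / 0.0273 ≈ 25.39 hours.
Number of half-lives: n = 160/25.39 ≈ 6.3017.
Remaining = 11.5 × (1/2)^6.3017 = 11.5 × 0.012677 ≈ 0.14578 mg/L.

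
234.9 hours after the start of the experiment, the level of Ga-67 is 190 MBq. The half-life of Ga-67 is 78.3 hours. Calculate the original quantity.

1520 MBq

Number of half-lives elapsed: n = 234.9/78.3 ≈ 3.
A₀ = A × 2^n = 190 × 2^3 = 190 × 8 ≈ 1520 MBq.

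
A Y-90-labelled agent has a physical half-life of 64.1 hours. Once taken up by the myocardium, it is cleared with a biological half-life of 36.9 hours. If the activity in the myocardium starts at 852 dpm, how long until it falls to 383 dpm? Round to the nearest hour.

1/t_eff = 1/t_phys + 1/t_biol = 1/64.1 + 1/36.9 = 0.042701 per hour.
t_eff = 64.1 × 36.9 / (64.1 + 36.9) ≈ 23.419 hours.
n = log₂(852/383) ≈ 1.1535; t = 1.1535 × 23.419 ≈ 27.014 hours.

27 hours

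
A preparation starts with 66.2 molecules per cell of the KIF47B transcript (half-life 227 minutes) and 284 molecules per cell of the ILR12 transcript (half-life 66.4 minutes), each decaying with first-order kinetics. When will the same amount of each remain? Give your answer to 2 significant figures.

Set 66.2·(1/2)^(t/227) = 284·(1/2)^(t/66.4).
Taking log₂: log₂(66.2/284) = t·(1/227 − 1/66.4).
log₂(0.2331) = -2.101; 1/227 − 1/66.4 = -0.010655.
t = -2.101 / -0.010655 ≈ 197.18 minutes.

200 minutes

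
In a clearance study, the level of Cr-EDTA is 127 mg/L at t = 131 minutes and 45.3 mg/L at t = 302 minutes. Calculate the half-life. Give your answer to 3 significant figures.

115 minutes

Over Δt = 302 − 131 = 171 minutes, the level fell by a factor of 127/45.3 ≈ 2.8035.
n = log₂(2.8035) ≈ 1.4872 half-lives, so t½ = 171/1.4872 ≈ 114.98 minutes.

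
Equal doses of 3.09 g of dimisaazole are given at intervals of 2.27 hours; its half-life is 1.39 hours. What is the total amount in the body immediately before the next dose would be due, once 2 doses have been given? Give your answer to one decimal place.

The 2 doses were given 4.54, 2.27 hours ago.
Total = 3.09·(1/2)^(4.54/1.39) + 3.09·(1/2)^(2.27/1.39)
      = 0.32117 + 0.9962 ≈ 1.3174 g.

1.3 g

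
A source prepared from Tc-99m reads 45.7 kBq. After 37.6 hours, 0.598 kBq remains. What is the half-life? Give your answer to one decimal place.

6.0 hours

A/A₀ = 0.598/45.7 ≈ 0.013085.
n = log₂(76.421) ≈ 6.2559 half-lives elapsed in 37.6 hours.
t½ = 37.6/6.2559 ≈ 6.0103 hours.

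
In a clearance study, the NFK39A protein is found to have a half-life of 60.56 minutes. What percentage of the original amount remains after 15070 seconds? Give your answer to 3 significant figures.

5.64%

15070 seconds = 251.167 minutes.
n = 251.167/60.56 ≈ 4.1474 half-lives.
Fraction remaining = (1/2)^4.1474 ≈ 0.05643, i.e. 5.643%.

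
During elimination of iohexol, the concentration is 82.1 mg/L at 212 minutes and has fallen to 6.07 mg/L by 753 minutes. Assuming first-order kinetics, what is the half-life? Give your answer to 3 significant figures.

Over Δt = 753 − 212 = 541 minutes, the level fell by a factor of 82.1/6.07 ≈ 13.526.
n = log₂(13.526) ≈ 3.7576 half-lives, so t½ = 541/3.7576 ≈ 143.97 minutes.

144 minutes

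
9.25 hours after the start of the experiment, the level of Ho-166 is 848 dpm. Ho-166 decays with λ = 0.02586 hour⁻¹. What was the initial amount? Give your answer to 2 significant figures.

1100 dpm

t½ = ln 2 / λ = 0.69315 / 0.02586 ≈ 26.804 hours.
Number of half-lives elapsed: n = 9.25/26.804 ≈ 0.3451.
A₀ = A × 2^n = 848 × 2^0.3451 = 848 × 1.2702 ≈ 1077.2 dpm.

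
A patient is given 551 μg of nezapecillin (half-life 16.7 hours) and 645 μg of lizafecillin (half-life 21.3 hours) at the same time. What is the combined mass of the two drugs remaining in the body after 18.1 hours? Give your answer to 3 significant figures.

618 μg

nezapecillin: 551 × (1/2)^(18.1/16.7) = 551 × (1/2)^1.0838 ≈ 259.95 μg.
lizafecillin: 645 × (1/2)^(18.1/21.3) = 645 × (1/2)^0.84977 ≈ 357.89 μg.
Total = 259.95 + 357.89 ≈ 617.84 μg.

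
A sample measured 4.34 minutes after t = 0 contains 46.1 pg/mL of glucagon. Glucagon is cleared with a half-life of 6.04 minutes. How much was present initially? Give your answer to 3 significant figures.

Number of half-lives elapsed: n = 4.34/6.04 ≈ 0.71854.
A₀ = A × 2^n = 46.1 × 2^0.71854 = 46.1 × 1.6455 ≈ 75.858 pg/mL.

75.9 pg/mL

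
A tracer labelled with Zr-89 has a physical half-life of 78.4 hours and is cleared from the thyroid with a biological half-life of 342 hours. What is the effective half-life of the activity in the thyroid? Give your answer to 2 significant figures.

1/t_eff = 1/t_phys + 1/t_biol = 1/78.4 + 1/342 = 0.015679 per hour.
t_eff = 78.4 × 342 / (78.4 + 342) ≈ 63.779 hours.

64 hours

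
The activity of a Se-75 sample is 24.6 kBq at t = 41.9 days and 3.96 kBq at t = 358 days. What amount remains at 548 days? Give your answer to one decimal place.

Over Δt = 358 − 41.9 = 316.1 days, the level fell by a factor of 24.6/3.96 ≈ 6.2121.
n = log₂(6.2121) ≈ 2.6351 half-lives, so t½ = 316.1/2.6351 ≈ 119.96 days.
From t = 358 to t = 548: 3.96 × (1/2)^((548−358)/119.96) ≈ 1.321 kBq.

1.3 kBq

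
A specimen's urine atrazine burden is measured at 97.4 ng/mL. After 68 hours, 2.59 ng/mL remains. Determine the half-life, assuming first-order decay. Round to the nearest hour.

13 hours

A/A₀ = 2.59/97.4 ≈ 0.026591.
n = log₂(37.606) ≈ 5.2329 half-lives elapsed in 68 hours.
t½ = 68/5.2329 ≈ 12.995 hours.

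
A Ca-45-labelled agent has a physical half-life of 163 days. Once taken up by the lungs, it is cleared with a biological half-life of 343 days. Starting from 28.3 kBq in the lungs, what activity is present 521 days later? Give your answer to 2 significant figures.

1.1 kBq

1/t_eff = 1/t_phys + 1/t_biol = 1/163 + 1/343 = 0.0090504 per day.
t_eff = 163 × 343 / (163 + 343) ≈ 110.49 days.
Remaining = 28.3 × (1/2)^(521/110.49) = 28.3 × (1/2)^4.7153 ≈ 1.0773 kBq.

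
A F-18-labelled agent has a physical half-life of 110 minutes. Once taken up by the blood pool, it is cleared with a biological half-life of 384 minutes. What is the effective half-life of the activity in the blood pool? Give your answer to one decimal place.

1/t_eff = 1/t_phys + 1/t_biol = 1/110 + 1/384 = 0.011695 per minute.
t_eff = 110 × 384 / (110 + 384) ≈ 85.506 minutes.

85.5 minutes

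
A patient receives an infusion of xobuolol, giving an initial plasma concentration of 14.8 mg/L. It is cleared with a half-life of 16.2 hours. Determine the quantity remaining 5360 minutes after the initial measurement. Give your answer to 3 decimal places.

0.324 mg/L

Convert the elapsed time: 5360 minutes = 89.3333 hours.
Number of half-lives: n = 89.3333/16.2 ≈ 5.5144.
Remaining = 14.8 × (1/2)^5.5144 = 14.8 × 0.021878 ≈ 0.32379 mg/L.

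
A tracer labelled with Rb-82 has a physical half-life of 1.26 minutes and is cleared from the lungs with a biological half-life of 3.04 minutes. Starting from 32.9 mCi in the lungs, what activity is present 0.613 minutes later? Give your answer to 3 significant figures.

1/t_eff = 1/t_phys + 1/t_biol = 1/1.26 + 1/3.04 = 1.1226 per minute.
t_eff = 1.26 × 3.04 / (1.26 + 3.04) ≈ 0.89079 minutes.
Remaining = 32.9 × (1/2)^(0.613/0.89079) = 32.9 × (1/2)^0.68815 ≈ 20.419 mCi.

20.4 mCi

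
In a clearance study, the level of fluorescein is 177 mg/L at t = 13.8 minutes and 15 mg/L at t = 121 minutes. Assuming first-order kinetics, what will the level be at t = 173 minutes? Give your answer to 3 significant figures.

Over Δt = 121 − 13.8 = 107.2 minutes, the level fell by a factor of 177/15 ≈ 11.8.
n = log₂(11.8) ≈ 3.5607 half-lives, so t½ = 107.2/3.5607 ≈ 30.106 minutes.
From t = 121 to t = 173: 15 × (1/2)^((173−121)/30.106) ≈ 4.5305 mg/L.

4.53 mg/L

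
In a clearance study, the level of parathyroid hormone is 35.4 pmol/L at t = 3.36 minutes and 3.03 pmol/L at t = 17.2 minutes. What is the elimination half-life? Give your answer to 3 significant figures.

Over Δt = 17.2 − 3.36 = 13.84 minutes, the level fell by a factor of 35.4/3.03 ≈ 11.683.
n = log₂(11.683) ≈ 3.5464 half-lives, so t½ = 13.84/3.5464 ≈ 3.9026 minutes.

3.90 minutes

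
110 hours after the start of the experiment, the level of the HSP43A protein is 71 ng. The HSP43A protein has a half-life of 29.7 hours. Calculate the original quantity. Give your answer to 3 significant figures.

Number of half-lives elapsed: n = 110/29.7 ≈ 3.7037.
A₀ = A × 2^n = 71 × 2^3.7037 = 71 × 13.029 ≈ 925.09 ng.

925 ng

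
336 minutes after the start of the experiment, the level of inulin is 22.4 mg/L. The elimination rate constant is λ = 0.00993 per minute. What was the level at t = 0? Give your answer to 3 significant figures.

630 mg/L

t½ = ln 2 / λ = 0.69315 / 0.00993 ≈ 69.803 minutes.
Number of half-lives elapsed: n = 336/69.803 ≈ 4.8135.
A₀ = A × 2^n = 22.4 × 2^4.8135 = 22.4 × 28.12 ≈ 629.89 mg/L.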